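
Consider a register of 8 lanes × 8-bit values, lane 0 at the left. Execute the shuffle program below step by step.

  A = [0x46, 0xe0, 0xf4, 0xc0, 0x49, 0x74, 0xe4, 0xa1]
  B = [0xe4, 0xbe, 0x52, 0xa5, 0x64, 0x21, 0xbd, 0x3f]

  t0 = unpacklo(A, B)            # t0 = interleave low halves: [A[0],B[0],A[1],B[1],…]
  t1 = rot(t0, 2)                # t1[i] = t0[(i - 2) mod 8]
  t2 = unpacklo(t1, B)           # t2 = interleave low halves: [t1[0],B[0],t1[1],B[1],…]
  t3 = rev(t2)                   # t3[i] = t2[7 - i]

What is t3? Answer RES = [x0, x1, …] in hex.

RES = [ 0xa5  0xe4  0x52  0x46  0xbe  0xa5  0xe4  0xc0 ]

t0 = [0x46, 0xe4, 0xe0, 0xbe, 0xf4, 0x52, 0xc0, 0xa5]
t1 = [0xc0, 0xa5, 0x46, 0xe4, 0xe0, 0xbe, 0xf4, 0x52]
t2 = [0xc0, 0xe4, 0xa5, 0xbe, 0x46, 0x52, 0xe4, 0xa5]
t3 = [0xa5, 0xe4, 0x52, 0x46, 0xbe, 0xa5, 0xe4, 0xc0]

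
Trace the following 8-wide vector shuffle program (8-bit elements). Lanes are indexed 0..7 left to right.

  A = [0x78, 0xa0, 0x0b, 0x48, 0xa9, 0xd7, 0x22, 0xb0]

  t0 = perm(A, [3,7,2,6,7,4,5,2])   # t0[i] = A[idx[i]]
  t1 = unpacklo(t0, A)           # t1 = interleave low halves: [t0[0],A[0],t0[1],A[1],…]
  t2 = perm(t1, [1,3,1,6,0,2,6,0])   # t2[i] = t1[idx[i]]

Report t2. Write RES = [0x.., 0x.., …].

RES = [ 0x78  0xa0  0x78  0x22  0x48  0xb0  0x22  0x48 ]

→ t0 |48|b0|0b|22|b0|a9|d7|0b|
→ t1 |48|78|b0|a0|0b|0b|22|48|
→ t2 |78|a0|78|22|48|b0|22|48|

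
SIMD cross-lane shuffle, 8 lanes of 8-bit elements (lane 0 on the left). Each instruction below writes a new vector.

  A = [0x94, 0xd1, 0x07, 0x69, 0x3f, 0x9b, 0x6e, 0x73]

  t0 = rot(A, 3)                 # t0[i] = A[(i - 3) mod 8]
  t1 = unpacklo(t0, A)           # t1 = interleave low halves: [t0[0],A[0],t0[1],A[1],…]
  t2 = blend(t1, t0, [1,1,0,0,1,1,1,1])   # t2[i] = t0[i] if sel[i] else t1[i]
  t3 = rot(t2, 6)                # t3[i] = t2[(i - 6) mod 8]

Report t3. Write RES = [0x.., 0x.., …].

RES = [0x6e, 0xd1, 0xd1, 0x07, 0x69, 0x3f, 0x9b, 0x6e]

t0 = [0x9b, 0x6e, 0x73, 0x94, 0xd1, 0x07, 0x69, 0x3f]
t1 = [0x9b, 0x94, 0x6e, 0xd1, 0x73, 0x07, 0x94, 0x69]
t2 = [0x9b, 0x6e, 0x6e, 0xd1, 0xd1, 0x07, 0x69, 0x3f]
t3 = [0x6e, 0xd1, 0xd1, 0x07, 0x69, 0x3f, 0x9b, 0x6e]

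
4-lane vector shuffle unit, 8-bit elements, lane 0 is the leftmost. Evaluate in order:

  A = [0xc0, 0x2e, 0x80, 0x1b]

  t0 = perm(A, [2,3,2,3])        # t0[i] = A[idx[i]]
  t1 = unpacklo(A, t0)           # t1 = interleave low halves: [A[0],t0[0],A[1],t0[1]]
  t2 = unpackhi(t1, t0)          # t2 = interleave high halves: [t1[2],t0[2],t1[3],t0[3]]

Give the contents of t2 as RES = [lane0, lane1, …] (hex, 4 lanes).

  t0: 80 1b 80 1b
  t1: c0 80 2e 1b
  t2: 2e 80 1b 1b

RES = [ 0x2e  0x80  0x1b  0x1b ]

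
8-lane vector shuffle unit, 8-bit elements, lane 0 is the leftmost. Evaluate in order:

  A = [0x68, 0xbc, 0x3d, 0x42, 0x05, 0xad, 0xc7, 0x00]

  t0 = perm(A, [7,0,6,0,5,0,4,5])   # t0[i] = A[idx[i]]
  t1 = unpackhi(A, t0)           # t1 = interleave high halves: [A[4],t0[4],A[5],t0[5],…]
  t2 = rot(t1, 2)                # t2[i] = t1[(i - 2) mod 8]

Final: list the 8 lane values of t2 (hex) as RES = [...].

→ t0 |00|68|c7|68|ad|68|05|ad|
→ t1 |05|ad|ad|68|c7|05|00|ad|
→ t2 |00|ad|05|ad|ad|68|c7|05|

RES = [ 0x00  0xad  0x05  0xad  0xad  0x68  0xc7  0x05 ]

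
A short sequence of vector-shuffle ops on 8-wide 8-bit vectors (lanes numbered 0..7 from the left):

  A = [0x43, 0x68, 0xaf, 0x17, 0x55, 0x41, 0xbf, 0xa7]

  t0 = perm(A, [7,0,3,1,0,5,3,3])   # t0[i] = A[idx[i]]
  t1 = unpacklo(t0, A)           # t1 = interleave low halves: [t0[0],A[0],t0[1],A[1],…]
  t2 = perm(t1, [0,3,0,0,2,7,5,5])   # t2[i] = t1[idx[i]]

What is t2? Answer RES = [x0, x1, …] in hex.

t0 = [0xa7, 0x43, 0x17, 0x68, 0x43, 0x41, 0x17, 0x17]
t1 = [0xa7, 0x43, 0x43, 0x68, 0x17, 0xaf, 0x68, 0x17]
t2 = [0xa7, 0x68, 0xa7, 0xa7, 0x43, 0x17, 0xaf, 0xaf]

RES = [ 0xa7  0x68  0xa7  0xa7  0x43  0x17  0xaf  0xaf ]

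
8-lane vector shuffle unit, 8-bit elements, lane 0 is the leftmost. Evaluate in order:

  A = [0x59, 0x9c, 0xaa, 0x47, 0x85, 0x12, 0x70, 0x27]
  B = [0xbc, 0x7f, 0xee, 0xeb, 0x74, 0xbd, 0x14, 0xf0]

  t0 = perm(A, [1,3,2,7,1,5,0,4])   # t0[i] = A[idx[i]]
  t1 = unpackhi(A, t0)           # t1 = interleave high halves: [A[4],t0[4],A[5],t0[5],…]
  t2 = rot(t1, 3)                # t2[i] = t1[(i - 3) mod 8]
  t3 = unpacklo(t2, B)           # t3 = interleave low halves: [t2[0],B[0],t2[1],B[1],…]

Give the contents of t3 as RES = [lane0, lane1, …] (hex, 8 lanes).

RES = [0x59, 0xbc, 0x27, 0x7f, 0x85, 0xee, 0x85, 0xeb]

t0 = [0x9c, 0x47, 0xaa, 0x27, 0x9c, 0x12, 0x59, 0x85]
t1 = [0x85, 0x9c, 0x12, 0x12, 0x70, 0x59, 0x27, 0x85]
t2 = [0x59, 0x27, 0x85, 0x85, 0x9c, 0x12, 0x12, 0x70]
t3 = [0x59, 0xbc, 0x27, 0x7f, 0x85, 0xee, 0x85, 0xeb]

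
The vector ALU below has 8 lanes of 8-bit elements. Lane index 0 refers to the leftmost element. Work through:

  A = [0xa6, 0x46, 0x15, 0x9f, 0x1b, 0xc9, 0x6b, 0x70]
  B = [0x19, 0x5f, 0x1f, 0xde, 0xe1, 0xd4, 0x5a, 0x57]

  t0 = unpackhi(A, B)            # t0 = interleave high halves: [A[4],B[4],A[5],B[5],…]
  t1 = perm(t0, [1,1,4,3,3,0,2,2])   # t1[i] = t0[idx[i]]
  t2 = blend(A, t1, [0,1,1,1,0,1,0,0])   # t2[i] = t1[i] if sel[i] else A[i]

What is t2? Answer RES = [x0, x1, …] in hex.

→ t0 |1b|e1|c9|d4|6b|5a|70|57|
→ t1 |e1|e1|6b|d4|d4|1b|c9|c9|
→ t2 |a6|e1|6b|d4|1b|1b|6b|70|

RES = [ 0xa6  0xe1  0x6b  0xd4  0x1b  0x1b  0x6b  0x70 ]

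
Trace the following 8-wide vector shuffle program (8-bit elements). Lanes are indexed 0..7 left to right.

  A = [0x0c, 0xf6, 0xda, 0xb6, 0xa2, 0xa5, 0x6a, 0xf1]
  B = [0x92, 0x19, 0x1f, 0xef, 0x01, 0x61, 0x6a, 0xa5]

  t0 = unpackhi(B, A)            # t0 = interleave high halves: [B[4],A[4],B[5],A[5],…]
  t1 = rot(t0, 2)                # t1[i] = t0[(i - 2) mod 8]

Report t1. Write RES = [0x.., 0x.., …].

  t0: 01 a2 61 a5 6a 6a a5 f1
  t1: a5 f1 01 a2 61 a5 6a 6a

RES = [ 0xa5  0xf1  0x01  0xa2  0x61  0xa5  0x6a  0x6a ]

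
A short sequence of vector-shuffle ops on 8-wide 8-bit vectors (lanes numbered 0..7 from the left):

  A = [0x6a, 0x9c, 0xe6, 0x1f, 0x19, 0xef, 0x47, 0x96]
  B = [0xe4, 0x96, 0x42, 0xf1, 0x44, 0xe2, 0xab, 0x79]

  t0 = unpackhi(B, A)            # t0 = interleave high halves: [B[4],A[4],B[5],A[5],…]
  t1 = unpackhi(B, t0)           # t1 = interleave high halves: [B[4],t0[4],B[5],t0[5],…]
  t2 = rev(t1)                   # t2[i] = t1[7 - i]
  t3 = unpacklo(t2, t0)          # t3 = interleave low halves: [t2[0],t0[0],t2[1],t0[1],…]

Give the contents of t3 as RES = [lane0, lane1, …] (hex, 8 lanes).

→ t0 |44|19|e2|ef|ab|47|79|96|
→ t1 |44|ab|e2|47|ab|79|79|96|
→ t2 |96|79|79|ab|47|e2|ab|44|
→ t3 |96|44|79|19|79|e2|ab|ef|

RES = [0x96, 0x44, 0x79, 0x19, 0x79, 0xe2, 0xab, 0xef]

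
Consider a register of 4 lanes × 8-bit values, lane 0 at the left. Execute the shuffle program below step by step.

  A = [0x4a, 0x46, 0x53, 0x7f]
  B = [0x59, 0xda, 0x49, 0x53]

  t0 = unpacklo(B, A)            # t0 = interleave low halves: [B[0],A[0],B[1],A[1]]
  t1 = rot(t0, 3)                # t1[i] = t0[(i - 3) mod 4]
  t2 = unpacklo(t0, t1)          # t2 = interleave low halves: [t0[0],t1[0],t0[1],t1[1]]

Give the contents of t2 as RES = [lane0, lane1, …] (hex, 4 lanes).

RES = [0x59, 0x4a, 0x4a, 0xda]

→ t0 |59|4a|da|46|
→ t1 |4a|da|46|59|
→ t2 |59|4a|4a|da|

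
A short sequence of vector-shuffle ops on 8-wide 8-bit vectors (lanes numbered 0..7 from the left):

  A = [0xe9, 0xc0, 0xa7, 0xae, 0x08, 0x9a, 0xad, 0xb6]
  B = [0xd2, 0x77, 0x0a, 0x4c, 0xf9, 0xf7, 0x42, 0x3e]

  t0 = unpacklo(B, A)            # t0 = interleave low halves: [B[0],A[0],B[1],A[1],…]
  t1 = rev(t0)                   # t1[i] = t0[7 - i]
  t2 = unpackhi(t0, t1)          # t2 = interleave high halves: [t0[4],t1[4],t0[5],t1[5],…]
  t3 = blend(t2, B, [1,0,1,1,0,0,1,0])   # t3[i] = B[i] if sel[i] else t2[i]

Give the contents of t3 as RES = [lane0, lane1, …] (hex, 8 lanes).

RES = [ 0xd2  0xc0  0x0a  0x4c  0x4c  0xe9  0x42  0xd2 ]

t0 = [0xd2, 0xe9, 0x77, 0xc0, 0x0a, 0xa7, 0x4c, 0xae]
t1 = [0xae, 0x4c, 0xa7, 0x0a, 0xc0, 0x77, 0xe9, 0xd2]
t2 = [0x0a, 0xc0, 0xa7, 0x77, 0x4c, 0xe9, 0xae, 0xd2]
t3 = [0xd2, 0xc0, 0x0a, 0x4c, 0x4c, 0xe9, 0x42, 0xd2]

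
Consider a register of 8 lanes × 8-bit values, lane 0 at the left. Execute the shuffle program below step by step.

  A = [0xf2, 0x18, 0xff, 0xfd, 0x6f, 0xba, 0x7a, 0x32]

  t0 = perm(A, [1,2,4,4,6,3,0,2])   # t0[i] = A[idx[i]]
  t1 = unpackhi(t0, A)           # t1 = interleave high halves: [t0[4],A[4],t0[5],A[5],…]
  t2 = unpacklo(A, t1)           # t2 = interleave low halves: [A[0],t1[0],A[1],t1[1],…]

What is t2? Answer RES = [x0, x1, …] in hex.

  t0: 18 ff 6f 6f 7a fd f2 ff
  t1: 7a 6f fd ba f2 7a ff 32
  t2: f2 7a 18 6f ff fd fd ba

RES = [0xf2, 0x7a, 0x18, 0x6f, 0xff, 0xfd, 0xfd, 0xba]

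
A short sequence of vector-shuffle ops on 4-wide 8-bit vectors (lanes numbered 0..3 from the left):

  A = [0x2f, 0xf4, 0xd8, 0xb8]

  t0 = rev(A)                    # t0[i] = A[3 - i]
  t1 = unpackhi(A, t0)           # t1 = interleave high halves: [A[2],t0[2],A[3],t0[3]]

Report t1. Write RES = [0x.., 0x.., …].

RES = [ 0xd8  0xf4  0xb8  0x2f ]

  t0: b8 d8 f4 2f
  t1: d8 f4 b8 2f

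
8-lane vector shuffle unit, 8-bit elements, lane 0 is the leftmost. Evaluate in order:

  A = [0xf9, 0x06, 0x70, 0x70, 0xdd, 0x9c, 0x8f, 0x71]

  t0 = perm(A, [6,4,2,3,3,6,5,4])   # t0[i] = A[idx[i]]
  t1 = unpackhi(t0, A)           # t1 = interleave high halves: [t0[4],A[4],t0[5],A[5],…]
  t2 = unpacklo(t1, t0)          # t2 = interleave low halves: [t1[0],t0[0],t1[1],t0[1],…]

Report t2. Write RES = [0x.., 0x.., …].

t0 = [0x8f, 0xdd, 0x70, 0x70, 0x70, 0x8f, 0x9c, 0xdd]
t1 = [0x70, 0xdd, 0x8f, 0x9c, 0x9c, 0x8f, 0xdd, 0x71]
t2 = [0x70, 0x8f, 0xdd, 0xdd, 0x8f, 0x70, 0x9c, 0x70]

RES = [ 0x70  0x8f  0xdd  0xdd  0x8f  0x70  0x9c  0x70 ]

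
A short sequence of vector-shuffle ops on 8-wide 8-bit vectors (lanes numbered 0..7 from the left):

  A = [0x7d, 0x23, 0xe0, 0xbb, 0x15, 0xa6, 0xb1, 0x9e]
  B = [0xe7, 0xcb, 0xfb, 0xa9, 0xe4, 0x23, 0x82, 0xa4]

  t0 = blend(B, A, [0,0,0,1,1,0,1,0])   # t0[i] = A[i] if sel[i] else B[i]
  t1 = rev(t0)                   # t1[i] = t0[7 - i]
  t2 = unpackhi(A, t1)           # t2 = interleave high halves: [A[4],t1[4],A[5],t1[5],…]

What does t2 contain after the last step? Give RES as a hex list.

RES = [0x15, 0xbb, 0xa6, 0xfb, 0xb1, 0xcb, 0x9e, 0xe7]

  t0: e7 cb fb bb 15 23 b1 a4
  t1: a4 b1 23 15 bb fb cb e7
  t2: 15 bb a6 fb b1 cb 9e e7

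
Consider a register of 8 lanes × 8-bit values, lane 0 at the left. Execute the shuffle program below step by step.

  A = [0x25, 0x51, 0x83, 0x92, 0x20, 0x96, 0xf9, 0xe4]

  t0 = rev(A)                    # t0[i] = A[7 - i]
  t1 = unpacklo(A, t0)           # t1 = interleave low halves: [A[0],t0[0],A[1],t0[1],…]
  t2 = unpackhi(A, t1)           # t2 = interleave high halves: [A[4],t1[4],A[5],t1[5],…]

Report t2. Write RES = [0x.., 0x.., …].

RES = [ 0x20  0x83  0x96  0x96  0xf9  0x92  0xe4  0x20 ]

→ t0 |e4|f9|96|20|92|83|51|25|
→ t1 |25|e4|51|f9|83|96|92|20|
→ t2 |20|83|96|96|f9|92|e4|20|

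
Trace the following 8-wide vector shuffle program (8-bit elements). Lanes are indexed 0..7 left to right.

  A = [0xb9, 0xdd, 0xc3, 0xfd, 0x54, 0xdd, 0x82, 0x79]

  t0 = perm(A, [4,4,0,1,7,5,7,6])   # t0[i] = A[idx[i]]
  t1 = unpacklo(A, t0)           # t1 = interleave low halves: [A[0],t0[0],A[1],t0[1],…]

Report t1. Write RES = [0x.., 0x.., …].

  t0: 54 54 b9 dd 79 dd 79 82
  t1: b9 54 dd 54 c3 b9 fd dd

RES = [ 0xb9  0x54  0xdd  0x54  0xc3  0xb9  0xfd  0xdd ]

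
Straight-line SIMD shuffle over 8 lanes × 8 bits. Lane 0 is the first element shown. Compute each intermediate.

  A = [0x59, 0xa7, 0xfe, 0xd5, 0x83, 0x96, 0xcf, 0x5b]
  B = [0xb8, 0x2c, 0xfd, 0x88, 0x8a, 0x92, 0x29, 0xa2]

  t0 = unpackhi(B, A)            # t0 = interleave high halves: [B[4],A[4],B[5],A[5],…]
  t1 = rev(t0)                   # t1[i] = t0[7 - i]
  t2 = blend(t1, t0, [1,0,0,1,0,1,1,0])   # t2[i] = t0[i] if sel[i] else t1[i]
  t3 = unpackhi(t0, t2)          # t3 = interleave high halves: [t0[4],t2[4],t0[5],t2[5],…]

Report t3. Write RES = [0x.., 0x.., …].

RES = [ 0x29  0x96  0xcf  0xcf  0xa2  0xa2  0x5b  0x8a ]

t0 = [0x8a, 0x83, 0x92, 0x96, 0x29, 0xcf, 0xa2, 0x5b]
t1 = [0x5b, 0xa2, 0xcf, 0x29, 0x96, 0x92, 0x83, 0x8a]
t2 = [0x8a, 0xa2, 0xcf, 0x96, 0x96, 0xcf, 0xa2, 0x8a]
t3 = [0x29, 0x96, 0xcf, 0xcf, 0xa2, 0xa2, 0x5b, 0x8a]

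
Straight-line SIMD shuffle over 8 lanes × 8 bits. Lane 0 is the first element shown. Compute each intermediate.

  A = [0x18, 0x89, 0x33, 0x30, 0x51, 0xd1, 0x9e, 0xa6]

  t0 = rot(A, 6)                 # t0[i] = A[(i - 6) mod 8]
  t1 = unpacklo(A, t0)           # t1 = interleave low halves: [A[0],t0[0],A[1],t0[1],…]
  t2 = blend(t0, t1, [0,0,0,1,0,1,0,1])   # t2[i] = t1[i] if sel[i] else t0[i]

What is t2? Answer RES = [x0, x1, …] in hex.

→ t0 |33|30|51|d1|9e|a6|18|89|
→ t1 |18|33|89|30|33|51|30|d1|
→ t2 |33|30|51|30|9e|51|18|d1|

RES = [0x33, 0x30, 0x51, 0x30, 0x9e, 0x51, 0x18, 0xd1]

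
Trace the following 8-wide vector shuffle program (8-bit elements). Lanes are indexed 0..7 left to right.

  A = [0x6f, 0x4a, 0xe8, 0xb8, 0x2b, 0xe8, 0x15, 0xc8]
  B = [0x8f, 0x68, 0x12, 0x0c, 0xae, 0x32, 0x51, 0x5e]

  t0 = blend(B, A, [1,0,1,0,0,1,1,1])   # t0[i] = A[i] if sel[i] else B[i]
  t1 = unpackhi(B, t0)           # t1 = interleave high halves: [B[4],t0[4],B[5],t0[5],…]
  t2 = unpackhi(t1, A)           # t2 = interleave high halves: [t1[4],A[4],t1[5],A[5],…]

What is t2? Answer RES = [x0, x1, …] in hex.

RES = [0x51, 0x2b, 0x15, 0xe8, 0x5e, 0x15, 0xc8, 0xc8]

→ t0 |6f|68|e8|0c|ae|e8|15|c8|
→ t1 |ae|ae|32|e8|51|15|5e|c8|
→ t2 |51|2b|15|e8|5e|15|c8|c8|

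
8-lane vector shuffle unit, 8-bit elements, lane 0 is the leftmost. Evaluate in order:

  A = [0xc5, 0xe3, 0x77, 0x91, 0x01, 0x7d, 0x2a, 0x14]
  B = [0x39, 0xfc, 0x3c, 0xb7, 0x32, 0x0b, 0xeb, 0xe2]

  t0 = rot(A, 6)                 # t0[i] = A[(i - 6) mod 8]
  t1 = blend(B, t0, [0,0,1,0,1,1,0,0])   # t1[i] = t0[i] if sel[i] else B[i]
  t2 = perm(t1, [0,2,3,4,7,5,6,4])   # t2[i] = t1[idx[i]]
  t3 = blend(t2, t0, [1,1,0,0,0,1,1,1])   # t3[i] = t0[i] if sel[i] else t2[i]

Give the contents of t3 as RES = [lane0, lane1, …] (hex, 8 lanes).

  t0: 77 91 01 7d 2a 14 c5 e3
  t1: 39 fc 01 b7 2a 14 eb e2
  t2: 39 01 b7 2a e2 14 eb 2a
  t3: 77 91 b7 2a e2 14 c5 e3

RES = [ 0x77  0x91  0xb7  0x2a  0xe2  0x14  0xc5  0xe3 ]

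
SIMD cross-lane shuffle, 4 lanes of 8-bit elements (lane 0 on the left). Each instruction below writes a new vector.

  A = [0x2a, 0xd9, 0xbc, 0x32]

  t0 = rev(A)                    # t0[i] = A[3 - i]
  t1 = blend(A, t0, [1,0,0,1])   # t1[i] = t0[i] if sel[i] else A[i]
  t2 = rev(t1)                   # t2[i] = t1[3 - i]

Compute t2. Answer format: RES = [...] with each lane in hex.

RES = [0x2a, 0xbc, 0xd9, 0x32]

→ t0 |32|bc|d9|2a|
→ t1 |32|d9|bc|2a|
→ t2 |2a|bc|d9|32|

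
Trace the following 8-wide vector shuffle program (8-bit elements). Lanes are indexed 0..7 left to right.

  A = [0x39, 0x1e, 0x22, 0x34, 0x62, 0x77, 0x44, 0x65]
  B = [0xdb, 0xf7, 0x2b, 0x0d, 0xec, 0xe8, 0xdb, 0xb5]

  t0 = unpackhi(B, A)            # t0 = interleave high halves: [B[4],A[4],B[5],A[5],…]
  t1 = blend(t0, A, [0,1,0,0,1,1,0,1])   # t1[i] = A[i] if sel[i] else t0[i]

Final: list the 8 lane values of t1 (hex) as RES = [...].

  t0: ec 62 e8 77 db 44 b5 65
  t1: ec 1e e8 77 62 77 b5 65

RES = [0xec, 0x1e, 0xe8, 0x77, 0x62, 0x77, 0xb5, 0x65]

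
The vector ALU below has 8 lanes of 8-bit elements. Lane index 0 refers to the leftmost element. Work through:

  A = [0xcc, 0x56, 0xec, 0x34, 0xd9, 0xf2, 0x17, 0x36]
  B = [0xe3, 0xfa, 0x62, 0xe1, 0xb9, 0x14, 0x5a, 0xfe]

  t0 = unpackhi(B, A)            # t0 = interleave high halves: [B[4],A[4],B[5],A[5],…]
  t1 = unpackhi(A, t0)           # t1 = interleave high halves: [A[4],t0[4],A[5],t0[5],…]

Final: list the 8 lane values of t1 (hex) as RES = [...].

→ t0 |b9|d9|14|f2|5a|17|fe|36|
→ t1 |d9|5a|f2|17|17|fe|36|36|

RES = [ 0xd9  0x5a  0xf2  0x17  0x17  0xfe  0x36  0x36 ]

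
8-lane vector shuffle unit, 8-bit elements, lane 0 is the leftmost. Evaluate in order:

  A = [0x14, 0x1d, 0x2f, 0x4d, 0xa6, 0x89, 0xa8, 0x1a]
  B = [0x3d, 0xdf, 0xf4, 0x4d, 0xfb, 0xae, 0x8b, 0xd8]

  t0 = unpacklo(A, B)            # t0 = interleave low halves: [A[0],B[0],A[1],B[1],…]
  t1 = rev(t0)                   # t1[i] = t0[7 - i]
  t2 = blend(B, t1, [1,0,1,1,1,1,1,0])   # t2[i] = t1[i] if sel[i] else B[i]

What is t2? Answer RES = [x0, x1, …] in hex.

  t0: 14 3d 1d df 2f f4 4d 4d
  t1: 4d 4d f4 2f df 1d 3d 14
  t2: 4d df f4 2f df 1d 3d d8

RES = [ 0x4d  0xdf  0xf4  0x2f  0xdf  0x1d  0x3d  0xd8 ]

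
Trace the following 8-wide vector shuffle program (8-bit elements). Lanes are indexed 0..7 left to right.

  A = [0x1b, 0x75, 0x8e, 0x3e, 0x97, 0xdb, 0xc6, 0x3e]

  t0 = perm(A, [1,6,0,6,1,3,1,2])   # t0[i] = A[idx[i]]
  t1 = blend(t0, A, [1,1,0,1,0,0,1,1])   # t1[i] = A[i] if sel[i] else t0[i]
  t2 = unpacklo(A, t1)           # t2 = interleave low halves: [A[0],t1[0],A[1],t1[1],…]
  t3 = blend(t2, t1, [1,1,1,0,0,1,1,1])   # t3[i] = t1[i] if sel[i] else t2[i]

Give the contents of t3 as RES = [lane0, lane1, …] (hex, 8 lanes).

RES = [ 0x1b  0x75  0x1b  0x75  0x8e  0x3e  0xc6  0x3e ]

→ t0 |75|c6|1b|c6|75|3e|75|8e|
→ t1 |1b|75|1b|3e|75|3e|c6|3e|
→ t2 |1b|1b|75|75|8e|1b|3e|3e|
→ t3 |1b|75|1b|75|8e|3e|c6|3e|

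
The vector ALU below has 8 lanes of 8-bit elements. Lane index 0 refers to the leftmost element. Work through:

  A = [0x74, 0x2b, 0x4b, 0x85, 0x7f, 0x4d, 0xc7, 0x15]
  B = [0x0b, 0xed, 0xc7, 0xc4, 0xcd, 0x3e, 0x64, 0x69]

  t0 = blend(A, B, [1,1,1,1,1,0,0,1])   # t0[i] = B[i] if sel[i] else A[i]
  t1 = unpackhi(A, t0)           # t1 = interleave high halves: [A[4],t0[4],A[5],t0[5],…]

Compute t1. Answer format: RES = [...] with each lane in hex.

RES = [ 0x7f  0xcd  0x4d  0x4d  0xc7  0xc7  0x15  0x69 ]

  t0: 0b ed c7 c4 cd 4d c7 69
  t1: 7f cd 4d 4d c7 c7 15 69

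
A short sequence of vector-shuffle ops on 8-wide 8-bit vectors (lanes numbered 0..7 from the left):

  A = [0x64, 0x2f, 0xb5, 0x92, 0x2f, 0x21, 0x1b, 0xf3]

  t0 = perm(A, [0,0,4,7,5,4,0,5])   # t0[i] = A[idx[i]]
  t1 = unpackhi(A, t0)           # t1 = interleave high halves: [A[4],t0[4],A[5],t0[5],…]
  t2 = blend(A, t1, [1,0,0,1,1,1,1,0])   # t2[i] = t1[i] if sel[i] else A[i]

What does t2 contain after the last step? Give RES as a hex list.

RES = [ 0x2f  0x2f  0xb5  0x2f  0x1b  0x64  0xf3  0xf3 ]

t0 = [0x64, 0x64, 0x2f, 0xf3, 0x21, 0x2f, 0x64, 0x21]
t1 = [0x2f, 0x21, 0x21, 0x2f, 0x1b, 0x64, 0xf3, 0x21]
t2 = [0x2f, 0x2f, 0xb5, 0x2f, 0x1b, 0x64, 0xf3, 0xf3]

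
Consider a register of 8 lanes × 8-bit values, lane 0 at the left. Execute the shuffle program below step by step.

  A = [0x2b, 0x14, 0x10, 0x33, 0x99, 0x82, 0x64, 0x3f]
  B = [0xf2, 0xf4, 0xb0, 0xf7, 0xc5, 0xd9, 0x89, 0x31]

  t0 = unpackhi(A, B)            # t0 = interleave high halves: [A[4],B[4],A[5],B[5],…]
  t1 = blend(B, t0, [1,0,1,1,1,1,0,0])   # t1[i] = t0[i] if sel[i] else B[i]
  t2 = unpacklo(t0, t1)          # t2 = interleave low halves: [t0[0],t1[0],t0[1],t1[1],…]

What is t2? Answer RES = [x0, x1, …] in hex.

RES = [ 0x99  0x99  0xc5  0xf4  0x82  0x82  0xd9  0xd9 ]

  t0: 99 c5 82 d9 64 89 3f 31
  t1: 99 f4 82 d9 64 89 89 31
  t2: 99 99 c5 f4 82 82 d9 d9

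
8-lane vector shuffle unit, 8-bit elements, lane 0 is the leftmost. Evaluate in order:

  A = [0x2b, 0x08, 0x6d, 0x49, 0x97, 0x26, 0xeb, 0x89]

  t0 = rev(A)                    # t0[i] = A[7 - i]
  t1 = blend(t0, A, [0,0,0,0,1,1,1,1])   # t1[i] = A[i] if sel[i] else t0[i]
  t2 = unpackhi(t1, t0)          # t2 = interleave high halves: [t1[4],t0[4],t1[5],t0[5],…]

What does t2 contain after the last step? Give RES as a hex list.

  t0: 89 eb 26 97 49 6d 08 2b
  t1: 89 eb 26 97 97 26 eb 89
  t2: 97 49 26 6d eb 08 89 2b

RES = [ 0x97  0x49  0x26  0x6d  0xeb  0x08  0x89  0x2b ]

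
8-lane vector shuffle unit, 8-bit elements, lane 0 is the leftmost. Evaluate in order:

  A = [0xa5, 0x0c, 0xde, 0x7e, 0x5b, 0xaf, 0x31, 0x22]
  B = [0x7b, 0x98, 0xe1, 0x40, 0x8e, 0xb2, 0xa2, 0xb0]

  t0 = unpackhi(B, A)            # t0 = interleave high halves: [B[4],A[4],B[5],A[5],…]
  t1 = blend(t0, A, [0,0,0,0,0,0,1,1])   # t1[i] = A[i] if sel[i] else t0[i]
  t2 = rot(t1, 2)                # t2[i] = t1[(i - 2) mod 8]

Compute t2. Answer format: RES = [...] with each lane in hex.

→ t0 |8e|5b|b2|af|a2|31|b0|22|
→ t1 |8e|5b|b2|af|a2|31|31|22|
→ t2 |31|22|8e|5b|b2|af|a2|31|

RES = [0x31, 0x22, 0x8e, 0x5b, 0xb2, 0xaf, 0xa2, 0x31]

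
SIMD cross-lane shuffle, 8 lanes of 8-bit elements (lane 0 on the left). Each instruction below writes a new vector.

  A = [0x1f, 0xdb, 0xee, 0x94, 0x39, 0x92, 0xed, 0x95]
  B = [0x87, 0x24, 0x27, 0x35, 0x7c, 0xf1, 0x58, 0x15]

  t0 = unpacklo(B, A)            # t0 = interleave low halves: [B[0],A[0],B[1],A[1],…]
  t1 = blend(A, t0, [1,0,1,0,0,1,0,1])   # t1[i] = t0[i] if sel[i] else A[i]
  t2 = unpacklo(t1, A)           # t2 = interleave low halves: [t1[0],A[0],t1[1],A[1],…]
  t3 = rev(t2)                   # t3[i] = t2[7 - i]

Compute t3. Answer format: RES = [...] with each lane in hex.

  t0: 87 1f 24 db 27 ee 35 94
  t1: 87 db 24 94 39 ee ed 94
  t2: 87 1f db db 24 ee 94 94
  t3: 94 94 ee 24 db db 1f 87

RES = [ 0x94  0x94  0xee  0x24  0xdb  0xdb  0x1f  0x87 ]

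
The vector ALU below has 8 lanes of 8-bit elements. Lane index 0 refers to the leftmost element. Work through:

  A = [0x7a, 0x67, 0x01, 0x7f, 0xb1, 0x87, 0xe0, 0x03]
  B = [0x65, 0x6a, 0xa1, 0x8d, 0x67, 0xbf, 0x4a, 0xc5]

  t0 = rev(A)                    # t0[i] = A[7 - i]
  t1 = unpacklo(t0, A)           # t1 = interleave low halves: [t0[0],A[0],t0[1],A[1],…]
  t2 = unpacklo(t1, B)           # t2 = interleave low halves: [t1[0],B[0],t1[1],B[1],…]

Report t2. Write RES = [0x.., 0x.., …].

→ t0 |03|e0|87|b1|7f|01|67|7a|
→ t1 |03|7a|e0|67|87|01|b1|7f|
→ t2 |03|65|7a|6a|e0|a1|67|8d|

RES = [ 0x03  0x65  0x7a  0x6a  0xe0  0xa1  0x67  0x8d ]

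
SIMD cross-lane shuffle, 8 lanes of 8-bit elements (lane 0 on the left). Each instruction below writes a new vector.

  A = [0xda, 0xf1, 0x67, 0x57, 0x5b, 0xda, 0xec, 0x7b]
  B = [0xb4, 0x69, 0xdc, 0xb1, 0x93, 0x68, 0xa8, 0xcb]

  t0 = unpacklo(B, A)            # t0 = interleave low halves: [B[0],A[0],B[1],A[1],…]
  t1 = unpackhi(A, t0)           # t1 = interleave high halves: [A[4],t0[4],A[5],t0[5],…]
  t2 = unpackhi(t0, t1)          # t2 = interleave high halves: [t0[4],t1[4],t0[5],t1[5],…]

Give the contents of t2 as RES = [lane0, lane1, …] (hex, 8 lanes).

  t0: b4 da 69 f1 dc 67 b1 57
  t1: 5b dc da 67 ec b1 7b 57
  t2: dc ec 67 b1 b1 7b 57 57

RES = [0xdc, 0xec, 0x67, 0xb1, 0xb1, 0x7b, 0x57, 0x57]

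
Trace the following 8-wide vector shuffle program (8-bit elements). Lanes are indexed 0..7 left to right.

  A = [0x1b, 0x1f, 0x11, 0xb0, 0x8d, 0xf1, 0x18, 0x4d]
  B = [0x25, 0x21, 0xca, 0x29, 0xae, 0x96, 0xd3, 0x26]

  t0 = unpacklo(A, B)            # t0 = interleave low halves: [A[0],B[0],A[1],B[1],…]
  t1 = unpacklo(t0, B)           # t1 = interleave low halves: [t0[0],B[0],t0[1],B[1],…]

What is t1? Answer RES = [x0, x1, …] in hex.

RES = [ 0x1b  0x25  0x25  0x21  0x1f  0xca  0x21  0x29 ]

  t0: 1b 25 1f 21 11 ca b0 29
  t1: 1b 25 25 21 1f ca 21 29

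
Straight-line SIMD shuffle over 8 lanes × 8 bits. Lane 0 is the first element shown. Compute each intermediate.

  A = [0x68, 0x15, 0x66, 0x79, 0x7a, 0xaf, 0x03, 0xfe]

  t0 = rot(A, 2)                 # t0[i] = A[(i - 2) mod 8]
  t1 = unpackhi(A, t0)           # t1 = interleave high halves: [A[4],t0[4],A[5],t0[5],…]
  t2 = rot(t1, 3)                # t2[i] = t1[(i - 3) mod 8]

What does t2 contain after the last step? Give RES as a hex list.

t0 = [0x03, 0xfe, 0x68, 0x15, 0x66, 0x79, 0x7a, 0xaf]
t1 = [0x7a, 0x66, 0xaf, 0x79, 0x03, 0x7a, 0xfe, 0xaf]
t2 = [0x7a, 0xfe, 0xaf, 0x7a, 0x66, 0xaf, 0x79, 0x03]

RES = [ 0x7a  0xfe  0xaf  0x7a  0x66  0xaf  0x79  0x03 ]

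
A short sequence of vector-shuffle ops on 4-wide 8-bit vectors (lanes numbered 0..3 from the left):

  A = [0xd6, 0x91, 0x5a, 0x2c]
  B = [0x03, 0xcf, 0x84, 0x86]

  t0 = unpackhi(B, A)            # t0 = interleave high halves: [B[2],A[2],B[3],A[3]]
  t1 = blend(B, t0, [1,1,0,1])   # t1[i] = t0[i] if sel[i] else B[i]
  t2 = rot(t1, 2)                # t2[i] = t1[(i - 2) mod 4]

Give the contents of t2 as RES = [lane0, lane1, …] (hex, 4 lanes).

RES = [ 0x84  0x2c  0x84  0x5a ]

  t0: 84 5a 86 2c
  t1: 84 5a 84 2c
  t2: 84 2c 84 5a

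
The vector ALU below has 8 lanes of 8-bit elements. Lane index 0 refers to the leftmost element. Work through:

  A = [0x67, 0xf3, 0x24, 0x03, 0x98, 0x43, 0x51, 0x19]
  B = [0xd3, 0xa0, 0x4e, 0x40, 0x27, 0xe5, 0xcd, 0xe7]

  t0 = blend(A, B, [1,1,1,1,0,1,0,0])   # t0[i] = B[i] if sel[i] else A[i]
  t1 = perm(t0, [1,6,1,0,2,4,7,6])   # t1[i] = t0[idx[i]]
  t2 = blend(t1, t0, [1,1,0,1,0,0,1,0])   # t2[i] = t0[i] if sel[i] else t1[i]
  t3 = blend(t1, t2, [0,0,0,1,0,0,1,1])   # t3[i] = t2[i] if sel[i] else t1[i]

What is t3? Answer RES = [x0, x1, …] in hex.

RES = [ 0xa0  0x51  0xa0  0x40  0x4e  0x98  0x51  0x51 ]

  t0: d3 a0 4e 40 98 e5 51 19
  t1: a0 51 a0 d3 4e 98 19 51
  t2: d3 a0 a0 40 4e 98 51 51
  t3: a0 51 a0 40 4e 98 51 51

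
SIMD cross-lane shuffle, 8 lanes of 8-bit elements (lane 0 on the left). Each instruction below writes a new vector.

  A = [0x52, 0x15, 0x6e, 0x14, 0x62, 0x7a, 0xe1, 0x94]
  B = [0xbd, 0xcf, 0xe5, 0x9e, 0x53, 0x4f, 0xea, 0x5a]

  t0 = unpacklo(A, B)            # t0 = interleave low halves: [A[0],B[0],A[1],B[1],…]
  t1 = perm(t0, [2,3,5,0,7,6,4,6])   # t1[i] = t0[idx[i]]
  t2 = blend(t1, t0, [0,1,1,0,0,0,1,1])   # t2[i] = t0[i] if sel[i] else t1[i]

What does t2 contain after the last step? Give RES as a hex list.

→ t0 |52|bd|15|cf|6e|e5|14|9e|
→ t1 |15|cf|e5|52|9e|14|6e|14|
→ t2 |15|bd|15|52|9e|14|14|9e|

RES = [ 0x15  0xbd  0x15  0x52  0x9e  0x14  0x14  0x9e ]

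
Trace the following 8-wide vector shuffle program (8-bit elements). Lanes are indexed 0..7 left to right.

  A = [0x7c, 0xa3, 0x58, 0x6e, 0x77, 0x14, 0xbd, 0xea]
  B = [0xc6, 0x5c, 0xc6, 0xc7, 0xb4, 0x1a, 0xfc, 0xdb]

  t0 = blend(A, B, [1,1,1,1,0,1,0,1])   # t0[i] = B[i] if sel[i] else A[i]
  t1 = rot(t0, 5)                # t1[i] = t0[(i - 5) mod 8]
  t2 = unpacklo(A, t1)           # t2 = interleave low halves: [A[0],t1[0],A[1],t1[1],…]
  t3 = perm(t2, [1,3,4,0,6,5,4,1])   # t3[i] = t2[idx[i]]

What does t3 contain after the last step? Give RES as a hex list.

→ t0 |c6|5c|c6|c7|77|1a|bd|db|
→ t1 |c7|77|1a|bd|db|c6|5c|c6|
→ t2 |7c|c7|a3|77|58|1a|6e|bd|
→ t3 |c7|77|58|7c|6e|1a|58|c7|

RES = [ 0xc7  0x77  0x58  0x7c  0x6e  0x1a  0x58  0xc7 ]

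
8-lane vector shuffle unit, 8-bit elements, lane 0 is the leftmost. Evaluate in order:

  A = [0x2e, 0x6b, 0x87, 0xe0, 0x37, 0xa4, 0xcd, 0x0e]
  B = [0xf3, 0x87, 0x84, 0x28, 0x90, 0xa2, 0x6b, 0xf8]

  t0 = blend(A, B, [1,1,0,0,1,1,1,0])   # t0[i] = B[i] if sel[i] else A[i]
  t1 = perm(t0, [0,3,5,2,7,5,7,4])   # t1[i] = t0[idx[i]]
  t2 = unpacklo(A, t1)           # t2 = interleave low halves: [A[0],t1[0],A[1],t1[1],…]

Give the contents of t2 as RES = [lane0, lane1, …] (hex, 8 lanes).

t0 = [0xf3, 0x87, 0x87, 0xe0, 0x90, 0xa2, 0x6b, 0x0e]
t1 = [0xf3, 0xe0, 0xa2, 0x87, 0x0e, 0xa2, 0x0e, 0x90]
t2 = [0x2e, 0xf3, 0x6b, 0xe0, 0x87, 0xa2, 0xe0, 0x87]

RES = [0x2e, 0xf3, 0x6b, 0xe0, 0x87, 0xa2, 0xe0, 0x87]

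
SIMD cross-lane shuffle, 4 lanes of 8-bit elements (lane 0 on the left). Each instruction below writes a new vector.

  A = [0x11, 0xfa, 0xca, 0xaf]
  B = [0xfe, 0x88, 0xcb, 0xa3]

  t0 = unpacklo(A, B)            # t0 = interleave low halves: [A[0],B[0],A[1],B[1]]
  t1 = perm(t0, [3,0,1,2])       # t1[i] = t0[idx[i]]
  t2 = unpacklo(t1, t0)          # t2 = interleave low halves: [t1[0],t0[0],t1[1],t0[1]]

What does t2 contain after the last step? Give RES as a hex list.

  t0: 11 fe fa 88
  t1: 88 11 fe fa
  t2: 88 11 11 fe

RES = [0x88, 0x11, 0x11, 0xfe]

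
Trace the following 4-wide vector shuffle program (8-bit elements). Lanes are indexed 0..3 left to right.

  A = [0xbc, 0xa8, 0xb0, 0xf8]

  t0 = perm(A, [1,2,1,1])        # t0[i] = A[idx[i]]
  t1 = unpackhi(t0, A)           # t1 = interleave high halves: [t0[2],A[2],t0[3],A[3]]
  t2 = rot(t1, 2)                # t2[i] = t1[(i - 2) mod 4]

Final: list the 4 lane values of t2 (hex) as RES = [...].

  t0: a8 b0 a8 a8
  t1: a8 b0 a8 f8
  t2: a8 f8 a8 b0

RES = [ 0xa8  0xf8  0xa8  0xb0 ]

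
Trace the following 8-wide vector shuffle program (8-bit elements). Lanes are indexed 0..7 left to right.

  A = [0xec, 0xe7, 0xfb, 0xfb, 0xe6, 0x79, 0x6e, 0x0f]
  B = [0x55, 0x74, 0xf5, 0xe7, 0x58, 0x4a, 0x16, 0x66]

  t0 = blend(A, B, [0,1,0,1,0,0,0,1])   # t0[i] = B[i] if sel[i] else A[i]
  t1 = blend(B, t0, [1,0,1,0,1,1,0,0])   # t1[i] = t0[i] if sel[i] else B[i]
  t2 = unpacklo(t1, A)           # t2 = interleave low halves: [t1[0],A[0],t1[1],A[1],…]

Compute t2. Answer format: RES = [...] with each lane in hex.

→ t0 |ec|74|fb|e7|e6|79|6e|66|
→ t1 |ec|74|fb|e7|e6|79|16|66|
→ t2 |ec|ec|74|e7|fb|fb|e7|fb|

RES = [ 0xec  0xec  0x74  0xe7  0xfb  0xfb  0xe7  0xfb ]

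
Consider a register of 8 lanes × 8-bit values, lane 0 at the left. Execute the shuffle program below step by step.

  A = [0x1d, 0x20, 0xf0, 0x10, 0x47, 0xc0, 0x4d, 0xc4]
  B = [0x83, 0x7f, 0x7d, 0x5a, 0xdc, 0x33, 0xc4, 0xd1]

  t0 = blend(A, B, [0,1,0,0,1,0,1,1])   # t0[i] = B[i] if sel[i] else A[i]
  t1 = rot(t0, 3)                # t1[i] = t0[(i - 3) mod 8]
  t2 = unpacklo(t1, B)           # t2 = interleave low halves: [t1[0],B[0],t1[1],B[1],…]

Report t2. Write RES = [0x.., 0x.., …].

  t0: 1d 7f f0 10 dc c0 c4 d1
  t1: c0 c4 d1 1d 7f f0 10 dc
  t2: c0 83 c4 7f d1 7d 1d 5a

RES = [0xc0, 0x83, 0xc4, 0x7f, 0xd1, 0x7d, 0x1d, 0x5a]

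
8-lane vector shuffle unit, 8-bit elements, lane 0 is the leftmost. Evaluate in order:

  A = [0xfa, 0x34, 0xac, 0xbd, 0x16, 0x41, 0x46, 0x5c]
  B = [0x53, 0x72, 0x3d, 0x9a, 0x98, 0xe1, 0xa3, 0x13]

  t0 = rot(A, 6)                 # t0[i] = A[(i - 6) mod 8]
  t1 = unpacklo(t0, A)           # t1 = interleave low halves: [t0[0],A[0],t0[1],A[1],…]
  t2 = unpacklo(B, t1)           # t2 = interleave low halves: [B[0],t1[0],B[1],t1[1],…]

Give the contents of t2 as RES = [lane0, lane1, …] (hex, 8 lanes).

RES = [ 0x53  0xac  0x72  0xfa  0x3d  0xbd  0x9a  0x34 ]

t0 = [0xac, 0xbd, 0x16, 0x41, 0x46, 0x5c, 0xfa, 0x34]
t1 = [0xac, 0xfa, 0xbd, 0x34, 0x16, 0xac, 0x41, 0xbd]
t2 = [0x53, 0xac, 0x72, 0xfa, 0x3d, 0xbd, 0x9a, 0x34]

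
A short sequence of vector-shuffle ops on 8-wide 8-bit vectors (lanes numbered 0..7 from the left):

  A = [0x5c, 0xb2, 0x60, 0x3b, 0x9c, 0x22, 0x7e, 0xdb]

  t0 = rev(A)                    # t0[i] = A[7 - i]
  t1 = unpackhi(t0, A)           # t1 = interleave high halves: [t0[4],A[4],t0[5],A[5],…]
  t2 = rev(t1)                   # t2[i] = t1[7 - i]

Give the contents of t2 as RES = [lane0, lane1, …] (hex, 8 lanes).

→ t0 |db|7e|22|9c|3b|60|b2|5c|
→ t1 |3b|9c|60|22|b2|7e|5c|db|
→ t2 |db|5c|7e|b2|22|60|9c|3b|

RES = [ 0xdb  0x5c  0x7e  0xb2  0x22  0x60  0x9c  0x3b ]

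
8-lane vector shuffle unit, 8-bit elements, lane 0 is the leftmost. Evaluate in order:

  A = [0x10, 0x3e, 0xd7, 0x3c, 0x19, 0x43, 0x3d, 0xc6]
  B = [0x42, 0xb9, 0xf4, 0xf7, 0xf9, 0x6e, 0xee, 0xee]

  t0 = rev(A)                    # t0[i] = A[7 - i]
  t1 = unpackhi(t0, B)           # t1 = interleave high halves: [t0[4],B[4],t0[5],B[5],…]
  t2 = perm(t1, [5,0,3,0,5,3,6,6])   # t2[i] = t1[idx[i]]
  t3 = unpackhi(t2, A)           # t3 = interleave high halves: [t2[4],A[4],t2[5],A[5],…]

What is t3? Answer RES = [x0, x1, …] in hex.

→ t0 |c6|3d|43|19|3c|d7|3e|10|
→ t1 |3c|f9|d7|6e|3e|ee|10|ee|
→ t2 |ee|3c|6e|3c|ee|6e|10|10|
→ t3 |ee|19|6e|43|10|3d|10|c6|

RES = [ 0xee  0x19  0x6e  0x43  0x10  0x3d  0x10  0xc6 ]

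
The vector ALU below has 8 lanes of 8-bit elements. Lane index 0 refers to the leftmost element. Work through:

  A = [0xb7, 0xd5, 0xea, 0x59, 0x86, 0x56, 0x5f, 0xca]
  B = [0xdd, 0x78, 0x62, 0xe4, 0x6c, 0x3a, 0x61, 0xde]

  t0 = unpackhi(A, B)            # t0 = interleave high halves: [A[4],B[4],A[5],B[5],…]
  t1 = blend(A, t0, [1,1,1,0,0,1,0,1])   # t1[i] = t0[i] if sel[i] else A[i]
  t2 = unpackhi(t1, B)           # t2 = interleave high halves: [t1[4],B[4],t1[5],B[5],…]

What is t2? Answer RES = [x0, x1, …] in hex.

RES = [ 0x86  0x6c  0x61  0x3a  0x5f  0x61  0xde  0xde ]

→ t0 |86|6c|56|3a|5f|61|ca|de|
→ t1 |86|6c|56|59|86|61|5f|de|
→ t2 |86|6c|61|3a|5f|61|de|de|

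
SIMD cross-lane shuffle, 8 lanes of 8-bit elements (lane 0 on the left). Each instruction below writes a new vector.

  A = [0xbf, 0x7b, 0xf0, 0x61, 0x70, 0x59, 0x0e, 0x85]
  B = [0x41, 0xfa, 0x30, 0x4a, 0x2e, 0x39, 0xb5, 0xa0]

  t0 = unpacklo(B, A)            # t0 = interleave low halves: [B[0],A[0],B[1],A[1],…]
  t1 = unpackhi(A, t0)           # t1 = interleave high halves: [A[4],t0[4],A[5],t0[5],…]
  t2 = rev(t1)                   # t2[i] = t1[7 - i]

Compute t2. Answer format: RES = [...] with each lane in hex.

RES = [0x61, 0x85, 0x4a, 0x0e, 0xf0, 0x59, 0x30, 0x70]

→ t0 |41|bf|fa|7b|30|f0|4a|61|
→ t1 |70|30|59|f0|0e|4a|85|61|
→ t2 |61|85|4a|0e|f0|59|30|70|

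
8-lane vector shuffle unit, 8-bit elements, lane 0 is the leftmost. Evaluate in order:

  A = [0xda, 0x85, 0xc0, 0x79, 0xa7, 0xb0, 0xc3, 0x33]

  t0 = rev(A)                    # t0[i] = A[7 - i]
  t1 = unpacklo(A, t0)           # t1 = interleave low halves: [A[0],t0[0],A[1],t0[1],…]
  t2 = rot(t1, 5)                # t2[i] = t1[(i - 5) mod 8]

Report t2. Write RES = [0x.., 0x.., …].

t0 = [0x33, 0xc3, 0xb0, 0xa7, 0x79, 0xc0, 0x85, 0xda]
t1 = [0xda, 0x33, 0x85, 0xc3, 0xc0, 0xb0, 0x79, 0xa7]
t2 = [0xc3, 0xc0, 0xb0, 0x79, 0xa7, 0xda, 0x33, 0x85]

RES = [0xc3, 0xc0, 0xb0, 0x79, 0xa7, 0xda, 0x33, 0x85]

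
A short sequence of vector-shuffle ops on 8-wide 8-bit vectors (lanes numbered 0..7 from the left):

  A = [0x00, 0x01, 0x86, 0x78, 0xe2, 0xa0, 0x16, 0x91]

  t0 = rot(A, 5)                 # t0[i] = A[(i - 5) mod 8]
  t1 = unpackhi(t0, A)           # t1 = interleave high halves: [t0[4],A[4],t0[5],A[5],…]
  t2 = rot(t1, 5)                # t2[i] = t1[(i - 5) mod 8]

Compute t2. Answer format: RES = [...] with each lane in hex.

  t0: 78 e2 a0 16 91 00 01 86
  t1: 91 e2 00 a0 01 16 86 91
  t2: a0 01 16 86 91 91 e2 00

RES = [ 0xa0  0x01  0x16  0x86  0x91  0x91  0xe2  0x00 ]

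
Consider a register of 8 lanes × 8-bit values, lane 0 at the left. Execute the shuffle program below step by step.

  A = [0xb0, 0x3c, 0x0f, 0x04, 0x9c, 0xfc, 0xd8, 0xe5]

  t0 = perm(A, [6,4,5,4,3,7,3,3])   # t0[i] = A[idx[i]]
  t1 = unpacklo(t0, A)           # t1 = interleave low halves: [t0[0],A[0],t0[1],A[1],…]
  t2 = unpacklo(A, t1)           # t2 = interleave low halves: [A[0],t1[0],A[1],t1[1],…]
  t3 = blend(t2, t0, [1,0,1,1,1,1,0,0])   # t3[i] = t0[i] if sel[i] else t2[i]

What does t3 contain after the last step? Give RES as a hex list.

t0 = [0xd8, 0x9c, 0xfc, 0x9c, 0x04, 0xe5, 0x04, 0x04]
t1 = [0xd8, 0xb0, 0x9c, 0x3c, 0xfc, 0x0f, 0x9c, 0x04]
t2 = [0xb0, 0xd8, 0x3c, 0xb0, 0x0f, 0x9c, 0x04, 0x3c]
t3 = [0xd8, 0xd8, 0xfc, 0x9c, 0x04, 0xe5, 0x04, 0x3c]

RES = [0xd8, 0xd8, 0xfc, 0x9c, 0x04, 0xe5, 0x04, 0x3c]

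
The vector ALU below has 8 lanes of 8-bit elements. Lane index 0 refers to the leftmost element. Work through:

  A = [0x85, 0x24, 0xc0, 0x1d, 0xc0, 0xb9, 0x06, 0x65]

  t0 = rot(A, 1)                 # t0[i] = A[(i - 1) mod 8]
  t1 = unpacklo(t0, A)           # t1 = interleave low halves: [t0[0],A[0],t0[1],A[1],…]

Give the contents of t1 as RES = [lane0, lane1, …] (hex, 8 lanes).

→ t0 |65|85|24|c0|1d|c0|b9|06|
→ t1 |65|85|85|24|24|c0|c0|1d|

RES = [ 0x65  0x85  0x85  0x24  0x24  0xc0  0xc0  0x1d ]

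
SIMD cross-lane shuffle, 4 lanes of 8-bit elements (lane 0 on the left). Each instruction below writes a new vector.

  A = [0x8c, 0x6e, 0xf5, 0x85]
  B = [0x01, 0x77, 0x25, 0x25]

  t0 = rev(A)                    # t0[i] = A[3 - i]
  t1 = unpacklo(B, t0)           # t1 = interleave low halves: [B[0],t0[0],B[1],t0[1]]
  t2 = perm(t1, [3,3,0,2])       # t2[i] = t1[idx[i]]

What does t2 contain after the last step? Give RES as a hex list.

t0 = [0x85, 0xf5, 0x6e, 0x8c]
t1 = [0x01, 0x85, 0x77, 0xf5]
t2 = [0xf5, 0xf5, 0x01, 0x77]

RES = [ 0xf5  0xf5  0x01  0x77 ]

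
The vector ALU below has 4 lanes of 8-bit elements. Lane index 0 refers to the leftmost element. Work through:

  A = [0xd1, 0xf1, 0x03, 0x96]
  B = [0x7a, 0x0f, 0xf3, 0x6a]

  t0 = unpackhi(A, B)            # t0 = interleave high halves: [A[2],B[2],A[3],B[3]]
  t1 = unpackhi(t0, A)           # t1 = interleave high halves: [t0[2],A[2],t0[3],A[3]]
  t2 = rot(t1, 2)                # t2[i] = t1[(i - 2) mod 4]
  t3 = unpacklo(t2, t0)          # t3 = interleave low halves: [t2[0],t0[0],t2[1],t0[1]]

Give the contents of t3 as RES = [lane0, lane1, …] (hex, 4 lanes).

RES = [0x6a, 0x03, 0x96, 0xf3]

→ t0 |03|f3|96|6a|
→ t1 |96|03|6a|96|
→ t2 |6a|96|96|03|
→ t3 |6a|03|96|f3|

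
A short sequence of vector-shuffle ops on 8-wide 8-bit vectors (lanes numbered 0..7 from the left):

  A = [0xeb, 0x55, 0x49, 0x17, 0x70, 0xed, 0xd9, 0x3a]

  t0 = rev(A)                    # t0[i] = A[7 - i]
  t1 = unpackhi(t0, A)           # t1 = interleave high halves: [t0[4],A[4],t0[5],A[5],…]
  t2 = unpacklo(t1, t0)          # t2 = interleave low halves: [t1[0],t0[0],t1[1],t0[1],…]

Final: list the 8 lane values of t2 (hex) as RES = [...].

→ t0 |3a|d9|ed|70|17|49|55|eb|
→ t1 |17|70|49|ed|55|d9|eb|3a|
→ t2 |17|3a|70|d9|49|ed|ed|70|

RES = [0x17, 0x3a, 0x70, 0xd9, 0x49, 0xed, 0xed, 0x70]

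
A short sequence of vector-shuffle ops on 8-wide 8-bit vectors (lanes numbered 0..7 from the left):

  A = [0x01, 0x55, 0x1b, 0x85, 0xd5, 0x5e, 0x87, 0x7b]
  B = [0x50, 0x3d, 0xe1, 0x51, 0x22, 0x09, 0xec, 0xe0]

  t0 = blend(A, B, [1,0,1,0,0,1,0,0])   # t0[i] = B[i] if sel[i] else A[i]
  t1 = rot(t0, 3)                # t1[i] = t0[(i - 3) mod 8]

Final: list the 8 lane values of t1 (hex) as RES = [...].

RES = [ 0x09  0x87  0x7b  0x50  0x55  0xe1  0x85  0xd5 ]

  t0: 50 55 e1 85 d5 09 87 7b
  t1: 09 87 7b 50 55 e1 85 d5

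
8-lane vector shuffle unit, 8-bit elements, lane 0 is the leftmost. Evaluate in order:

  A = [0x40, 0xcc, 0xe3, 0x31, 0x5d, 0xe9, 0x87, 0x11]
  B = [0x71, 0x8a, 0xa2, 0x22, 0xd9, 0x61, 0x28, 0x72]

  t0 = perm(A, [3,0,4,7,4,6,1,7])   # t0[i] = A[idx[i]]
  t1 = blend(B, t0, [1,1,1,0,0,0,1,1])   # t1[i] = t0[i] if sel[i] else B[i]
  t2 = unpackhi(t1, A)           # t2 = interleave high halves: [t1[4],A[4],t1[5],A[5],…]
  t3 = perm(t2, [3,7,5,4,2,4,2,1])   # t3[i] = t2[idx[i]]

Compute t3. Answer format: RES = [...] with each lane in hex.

RES = [0xe9, 0x11, 0x87, 0xcc, 0x61, 0xcc, 0x61, 0x5d]

t0 = [0x31, 0x40, 0x5d, 0x11, 0x5d, 0x87, 0xcc, 0x11]
t1 = [0x31, 0x40, 0x5d, 0x22, 0xd9, 0x61, 0xcc, 0x11]
t2 = [0xd9, 0x5d, 0x61, 0xe9, 0xcc, 0x87, 0x11, 0x11]
t3 = [0xe9, 0x11, 0x87, 0xcc, 0x61, 0xcc, 0x61, 0x5d]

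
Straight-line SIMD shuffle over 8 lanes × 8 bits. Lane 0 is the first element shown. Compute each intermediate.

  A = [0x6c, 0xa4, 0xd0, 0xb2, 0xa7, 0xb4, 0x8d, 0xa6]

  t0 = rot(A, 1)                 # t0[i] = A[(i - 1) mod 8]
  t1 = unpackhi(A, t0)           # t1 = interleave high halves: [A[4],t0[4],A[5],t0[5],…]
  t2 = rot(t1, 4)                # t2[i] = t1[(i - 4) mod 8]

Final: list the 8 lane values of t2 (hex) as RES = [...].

  t0: a6 6c a4 d0 b2 a7 b4 8d
  t1: a7 b2 b4 a7 8d b4 a6 8d
  t2: 8d b4 a6 8d a7 b2 b4 a7

RES = [0x8d, 0xb4, 0xa6, 0x8d, 0xa7, 0xb2, 0xb4, 0xa7]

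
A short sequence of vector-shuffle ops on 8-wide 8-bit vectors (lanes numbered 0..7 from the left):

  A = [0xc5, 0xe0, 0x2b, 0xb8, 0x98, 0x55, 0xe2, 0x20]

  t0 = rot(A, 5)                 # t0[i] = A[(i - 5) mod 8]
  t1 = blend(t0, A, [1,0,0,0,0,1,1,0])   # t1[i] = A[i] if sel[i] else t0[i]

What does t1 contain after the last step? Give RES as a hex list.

t0 = [0xb8, 0x98, 0x55, 0xe2, 0x20, 0xc5, 0xe0, 0x2b]
t1 = [0xc5, 0x98, 0x55, 0xe2, 0x20, 0x55, 0xe2, 0x2b]

RES = [ 0xc5  0x98  0x55  0xe2  0x20  0x55  0xe2  0x2b ]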